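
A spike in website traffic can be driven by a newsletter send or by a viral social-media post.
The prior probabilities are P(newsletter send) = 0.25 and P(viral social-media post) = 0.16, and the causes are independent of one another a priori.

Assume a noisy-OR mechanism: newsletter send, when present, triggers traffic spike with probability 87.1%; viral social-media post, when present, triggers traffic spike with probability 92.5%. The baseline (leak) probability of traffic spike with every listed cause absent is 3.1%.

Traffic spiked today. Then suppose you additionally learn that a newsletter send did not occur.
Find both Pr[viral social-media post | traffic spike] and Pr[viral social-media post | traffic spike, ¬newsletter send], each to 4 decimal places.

Under noisy-OR, P(traffic spike | causes) = 1 − (1−0.031)·∏(1−qᵢ) over the active causes.
Numerator (weight on configurations with viral social-media post): 0.111279 + 0.039625 = 0.150904
The normalizing constant is 0.031×0.75×0.84 + 0.927325×0.75×0.16 + 0.874999×0.25×0.84 + 0.990625×0.25×0.16 = 0.354184
P(viral social-media post | traffic spike) = 0.150904/0.354184 ≈ 0.4261

Now also conditioning on newsletter send≠true:
Numerator (weight on configurations with viral social-media post): 0.927325*0.16 = 0.148372
Denominator P(traffic spike | ¬newsletter send): 0.031*0.84 + 0.927325*0.16 = 0.174412
Posterior = 0.148372 / 0.174412 ≈ 0.8507

Pr[viral social-media post | traffic spike] ≈ 0.4261; Pr[viral social-media post | traffic spike, ¬newsletter send] ≈ 0.8507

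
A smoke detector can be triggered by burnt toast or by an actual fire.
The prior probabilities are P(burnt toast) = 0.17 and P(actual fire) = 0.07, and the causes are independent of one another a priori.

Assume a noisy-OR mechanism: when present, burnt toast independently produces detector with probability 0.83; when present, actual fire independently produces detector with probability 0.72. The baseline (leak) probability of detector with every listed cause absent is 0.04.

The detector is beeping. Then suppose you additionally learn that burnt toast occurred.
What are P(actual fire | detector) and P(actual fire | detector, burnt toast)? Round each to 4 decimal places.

Under noisy-OR, P(detector | causes) = 1 − (1−0.04)·∏(1−qᵢ) over the active causes.
Numerator (weight on configurations with actual fire): 0.042483 + 0.011356 = 0.053839
Denominator P(detector): 0.04·0.83·0.93 + 0.7312·0.83·0.07 + 0.8368·0.17·0.93 + 0.954304·0.17·0.07 = 0.217013
P(actual fire | detector) = 0.053839/0.217013 ≈ 0.2481

With the extra evidence:
Sum P(detector|·) weighted by the priors over both values of actual fire:
  P(detector | burnt toast) = 0.8368×0.93 + 0.954304×0.07
        = 0.778224 + 0.066801 = 0.845025
Configurations with actual fire contribute 0.066801, so
  P(actual fire | detector, burnt toast) = 0.066801 / 0.845025 ≈ 0.0791
The drop from 0.2481 to 0.0791 is the explaining-away (discounting) effect.

P(actual fire | detector) ≈ 0.2481; P(actual fire | detector, burnt toast) ≈ 0.0791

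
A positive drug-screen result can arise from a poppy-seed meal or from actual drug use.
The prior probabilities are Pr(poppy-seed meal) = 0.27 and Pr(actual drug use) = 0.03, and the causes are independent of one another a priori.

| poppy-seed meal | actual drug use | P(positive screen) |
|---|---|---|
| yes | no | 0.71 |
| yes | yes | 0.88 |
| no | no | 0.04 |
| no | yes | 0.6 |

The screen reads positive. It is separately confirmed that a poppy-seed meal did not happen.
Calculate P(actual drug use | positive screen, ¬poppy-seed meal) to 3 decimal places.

Numerator (weight on configurations with actual drug use): 0.6×0.03 = 0.018000
Denominator P(positive screen | ¬poppy-seed meal): 0.04×0.97 + 0.6×0.03 = 0.056800
P(actual drug use | positive screen, ¬poppy-seed meal) = 0.018000/0.056800 ≈ 0.317

P(actual drug use | positive screen, ¬poppy-seed meal) ≈ 0.317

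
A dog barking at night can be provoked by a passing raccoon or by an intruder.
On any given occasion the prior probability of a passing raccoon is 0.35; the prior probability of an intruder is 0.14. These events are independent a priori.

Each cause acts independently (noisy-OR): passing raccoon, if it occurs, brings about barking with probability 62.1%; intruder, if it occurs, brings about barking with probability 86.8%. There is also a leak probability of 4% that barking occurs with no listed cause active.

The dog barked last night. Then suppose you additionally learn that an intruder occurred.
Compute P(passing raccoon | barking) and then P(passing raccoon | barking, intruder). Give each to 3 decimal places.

P(passing raccoon | barking) ≈ 0.700; P(passing raccoon | barking, intruder) ≈ 0.370

Under noisy-OR, P(barking | causes) = 1 − (1−0.04)·∏(1−qᵢ) over the active causes.
Enumerate the 4 (passing raccoon, intruder) configurations and weight by the priors:
  P(barking) = 0.04×0.65×0.86 + 0.87328×0.65×0.14 + 0.63616×0.35×0.86 + 0.951973×0.35×0.14
        = 0.022360 + 0.079468 + 0.191484 + 0.046647 = 0.339959
The terms with passing raccoon present sum to 0.238131, so
  P(passing raccoon | barking) = 0.238131 / 0.339959 ≈ 0.700

Now also conditioning on intruder=true:
Numerator (weight on configurations with passing raccoon): 0.951973·0.35 = 0.333191
Denominator P(barking | intruder): 0.87328·0.65 + 0.951973·0.35 = 0.900823
P(passing raccoon | barking, intruder) = 0.333191/0.900823 ≈ 0.370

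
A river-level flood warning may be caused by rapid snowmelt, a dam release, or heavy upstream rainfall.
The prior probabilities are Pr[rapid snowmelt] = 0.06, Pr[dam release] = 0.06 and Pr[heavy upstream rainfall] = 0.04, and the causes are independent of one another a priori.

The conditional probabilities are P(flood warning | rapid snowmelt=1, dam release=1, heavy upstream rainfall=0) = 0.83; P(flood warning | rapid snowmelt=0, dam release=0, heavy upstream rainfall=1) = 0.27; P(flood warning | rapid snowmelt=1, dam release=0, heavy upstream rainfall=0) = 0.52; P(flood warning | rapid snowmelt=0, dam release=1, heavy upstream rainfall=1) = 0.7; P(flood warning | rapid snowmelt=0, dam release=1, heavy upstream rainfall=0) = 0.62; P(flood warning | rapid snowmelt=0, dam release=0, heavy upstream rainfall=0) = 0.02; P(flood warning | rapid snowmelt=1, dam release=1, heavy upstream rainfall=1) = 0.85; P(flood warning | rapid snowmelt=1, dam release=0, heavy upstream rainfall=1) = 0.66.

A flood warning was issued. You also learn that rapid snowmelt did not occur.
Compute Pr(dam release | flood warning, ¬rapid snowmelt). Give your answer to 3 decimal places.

Pr(dam release | flood warning, ¬rapid snowmelt) ≈ 0.570

Sum P(flood warning|·) weighted by the priors over the 4 (dam release, heavy upstream rainfall) configurations:
  P(flood warning | ¬rapid snowmelt) = 0.02·0.94·0.96 + 0.27·0.94·0.04 + 0.62·0.06·0.96 + 0.7·0.06·0.04
        = 0.018048 + 0.010152 + 0.035712 + 0.001680 = 0.065592
Keeping only the dam release-present terms gives 0.037392, so
  P(dam release | flood warning, ¬rapid snowmelt) = 0.037392 / 0.065592 ≈ 0.570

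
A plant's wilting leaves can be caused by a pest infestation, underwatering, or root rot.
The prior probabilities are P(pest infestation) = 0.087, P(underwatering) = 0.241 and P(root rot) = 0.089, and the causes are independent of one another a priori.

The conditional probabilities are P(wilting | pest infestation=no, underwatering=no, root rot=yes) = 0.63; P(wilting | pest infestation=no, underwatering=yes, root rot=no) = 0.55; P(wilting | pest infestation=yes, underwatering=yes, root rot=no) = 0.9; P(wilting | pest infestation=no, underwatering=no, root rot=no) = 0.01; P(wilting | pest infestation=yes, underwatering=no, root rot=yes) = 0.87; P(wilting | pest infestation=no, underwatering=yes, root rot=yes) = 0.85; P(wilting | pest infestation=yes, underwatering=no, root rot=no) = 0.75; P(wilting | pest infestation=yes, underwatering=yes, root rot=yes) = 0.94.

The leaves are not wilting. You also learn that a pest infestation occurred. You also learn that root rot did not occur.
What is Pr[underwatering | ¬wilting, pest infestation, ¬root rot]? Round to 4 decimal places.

Pr[underwatering | ¬wilting, pest infestation, ¬root rot] ≈ 0.1127

Weight on underwatering=true, given the evidence: 0.1·0.241 = 0.024100
Denominator P(¬wilting | pest infestation, ¬root rot): 0.25·0.759 + 0.1·0.241 = 0.213850
Posterior = 0.024100 / 0.213850 ≈ 0.1127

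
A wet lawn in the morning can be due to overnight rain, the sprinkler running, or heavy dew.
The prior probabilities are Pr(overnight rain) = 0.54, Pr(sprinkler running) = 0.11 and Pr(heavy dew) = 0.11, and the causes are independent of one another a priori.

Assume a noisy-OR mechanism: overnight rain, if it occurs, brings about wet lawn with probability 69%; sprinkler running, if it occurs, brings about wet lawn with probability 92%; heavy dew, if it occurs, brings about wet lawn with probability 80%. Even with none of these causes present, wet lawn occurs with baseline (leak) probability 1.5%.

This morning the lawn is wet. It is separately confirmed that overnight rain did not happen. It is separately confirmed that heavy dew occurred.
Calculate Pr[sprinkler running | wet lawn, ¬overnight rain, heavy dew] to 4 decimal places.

Under noisy-OR, P(wet lawn | causes) = 1 − (1−0.015)·∏(1−qᵢ) over the active causes.
P(wet lawn | ¬overnight rain, heavy dew) = 0.803×0.89 + 0.98424×0.11 = 0.714670 + 0.108266 = 0.822936
Restricting to configurations with sprinkler running present: 0.98424×0.11 = 0.108266.
Hence the posterior is 0.108266/0.822936 ≈ 0.1316.

Pr[sprinkler running | wet lawn, ¬overnight rain, heavy dew] ≈ 0.1316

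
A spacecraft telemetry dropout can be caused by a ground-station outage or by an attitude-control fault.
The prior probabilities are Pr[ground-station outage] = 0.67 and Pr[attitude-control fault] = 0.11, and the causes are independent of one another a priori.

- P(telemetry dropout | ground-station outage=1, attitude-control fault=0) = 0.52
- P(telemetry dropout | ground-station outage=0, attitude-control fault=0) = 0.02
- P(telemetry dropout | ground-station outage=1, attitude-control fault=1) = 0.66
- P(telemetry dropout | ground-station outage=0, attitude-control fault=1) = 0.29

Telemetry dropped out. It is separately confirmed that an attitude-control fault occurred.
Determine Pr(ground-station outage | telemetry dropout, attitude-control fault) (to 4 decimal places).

Numerator (weight on configurations with ground-station outage): 0.66*0.67 = 0.442200
Denominator P(telemetry dropout | attitude-control fault): 0.29*0.33 + 0.66*0.67 = 0.537900
Posterior = 0.442200 / 0.537900 ≈ 0.8221

Pr(ground-station outage | telemetry dropout, attitude-control fault) ≈ 0.8221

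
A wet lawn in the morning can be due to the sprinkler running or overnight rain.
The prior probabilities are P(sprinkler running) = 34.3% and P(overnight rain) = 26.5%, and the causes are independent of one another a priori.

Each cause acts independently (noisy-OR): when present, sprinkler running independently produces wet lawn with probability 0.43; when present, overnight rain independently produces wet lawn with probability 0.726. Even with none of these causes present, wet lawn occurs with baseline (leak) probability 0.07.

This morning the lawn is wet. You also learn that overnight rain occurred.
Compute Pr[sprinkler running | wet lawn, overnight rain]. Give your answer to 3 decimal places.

Pr[sprinkler running | wet lawn, overnight rain] ≈ 0.375

Under noisy-OR, P(wet lawn | causes) = 1 − (1−0.07)·∏(1−qᵢ) over the active causes.
P(wet lawn | overnight rain) = 0.74518×0.657 + 0.854753×0.343 = 0.489583 + 0.293180 = 0.782763
Of this, 0.293180 comes from 0.854753×0.343 (the sprinkler running=true cases).
Hence the posterior is 0.293180/0.782763 ≈ 0.375.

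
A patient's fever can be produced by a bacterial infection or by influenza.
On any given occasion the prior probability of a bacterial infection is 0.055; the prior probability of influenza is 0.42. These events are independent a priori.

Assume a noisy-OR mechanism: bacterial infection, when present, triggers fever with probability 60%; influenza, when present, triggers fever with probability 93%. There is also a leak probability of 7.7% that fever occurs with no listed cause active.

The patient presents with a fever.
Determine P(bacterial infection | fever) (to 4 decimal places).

Under noisy-OR, P(fever | causes) = 1 − (1−0.077)·∏(1−qᵢ) over the active causes.
Numerator (weight on configurations with bacterial infection): 0.020123 + 0.022503 = 0.042626
Denominator P(fever): 0.077*0.945*0.58 + 0.93539*0.945*0.42 + 0.6308*0.055*0.58 + 0.974156*0.055*0.42 = 0.456086
Posterior = 0.042626 / 0.456086 ≈ 0.0935

P(bacterial infection | fever) ≈ 0.0935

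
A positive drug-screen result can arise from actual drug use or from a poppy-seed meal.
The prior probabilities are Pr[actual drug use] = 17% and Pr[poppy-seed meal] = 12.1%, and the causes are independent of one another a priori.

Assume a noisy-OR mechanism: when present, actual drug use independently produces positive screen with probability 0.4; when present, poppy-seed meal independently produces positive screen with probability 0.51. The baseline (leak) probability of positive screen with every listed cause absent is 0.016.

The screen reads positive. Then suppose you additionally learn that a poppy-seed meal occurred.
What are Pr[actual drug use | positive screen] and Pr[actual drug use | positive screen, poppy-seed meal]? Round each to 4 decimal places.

Under noisy-OR, P(positive screen | causes) = 1 − (1−0.016)·∏(1−qᵢ) over the active causes.
Enumerate the 4 (actual drug use, poppy-seed meal) configurations and weight by the priors:
  P(positive screen) = 0.016·0.83·0.879 + 0.51784·0.83·0.121 + 0.4096·0.17·0.879 + 0.710704·0.17·0.121
        = 0.011673 + 0.052007 + 0.061207 + 0.014619 = 0.139506
The terms with actual drug use present sum to 0.075826, so
  P(actual drug use | positive screen) = 0.075826 / 0.139506 ≈ 0.5435

Now condition on the additional information:
By total probability over both values of actual drug use:
  P(positive screen | poppy-seed meal) = 0.51784*0.83 + 0.710704*0.17
        = 0.429807 + 0.120820 = 0.550627
Keeping only the actual drug use-present terms gives 0.120820, so
  P(actual drug use | positive screen, poppy-seed meal) = 0.120820 / 0.550627 ≈ 0.2194
The drop from 0.5435 to 0.2194 is the explaining-away (discounting) effect.

Pr[actual drug use | positive screen] ≈ 0.5435; Pr[actual drug use | positive screen, poppy-seed meal] ≈ 0.2194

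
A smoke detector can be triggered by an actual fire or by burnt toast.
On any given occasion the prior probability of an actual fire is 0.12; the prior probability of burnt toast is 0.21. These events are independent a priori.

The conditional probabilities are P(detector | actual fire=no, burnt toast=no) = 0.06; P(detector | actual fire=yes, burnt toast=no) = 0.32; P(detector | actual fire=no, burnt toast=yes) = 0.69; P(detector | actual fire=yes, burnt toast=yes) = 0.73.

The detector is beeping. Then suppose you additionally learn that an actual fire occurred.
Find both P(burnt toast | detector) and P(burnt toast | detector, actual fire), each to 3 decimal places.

P(burnt toast | detector) ≈ 0.669; P(burnt toast | detector, actual fire) ≈ 0.377

Enumerate the 4 (actual fire, burnt toast) configurations and weight by the priors:
  P(detector) = 0.06×0.88×0.79 + 0.69×0.88×0.21 + 0.32×0.12×0.79 + 0.73×0.12×0.21
        = 0.041712 + 0.127512 + 0.030336 + 0.018396 = 0.217956
Keeping only the burnt toast-present terms gives 0.145908, so
  P(burnt toast | detector) = 0.145908 / 0.217956 ≈ 0.669

Now condition on the additional information:
By total probability over both values of burnt toast:
  P(detector | actual fire) = 0.32·0.79 + 0.73·0.21
        = 0.252800 + 0.153300 = 0.406100
Configurations with burnt toast contribute 0.153300, so
  P(burnt toast | detector, actual fire) = 0.153300 / 0.406100 ≈ 0.377
This is intercausal reasoning (explaining away): once actual fire accounts for the detector, burnt toast becomes less likely.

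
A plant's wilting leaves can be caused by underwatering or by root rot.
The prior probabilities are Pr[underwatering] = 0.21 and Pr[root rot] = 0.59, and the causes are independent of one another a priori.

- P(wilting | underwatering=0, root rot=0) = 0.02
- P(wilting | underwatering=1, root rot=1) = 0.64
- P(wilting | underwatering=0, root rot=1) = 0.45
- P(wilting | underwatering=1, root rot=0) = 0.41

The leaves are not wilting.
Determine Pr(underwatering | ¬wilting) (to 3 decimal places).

By total probability over the 4 (underwatering, root rot) configurations:
  P(¬wilting) = 0.98·0.79·0.41 + 0.55·0.79·0.59 + 0.59·0.21·0.41 + 0.36·0.21·0.59
        = 0.317422 + 0.256355 + 0.050799 + 0.044604 = 0.669180
Keeping only the underwatering-present terms gives 0.095403, so
  P(underwatering | ¬wilting) = 0.095403 / 0.669180 ≈ 0.143

Pr(underwatering | ¬wilting) ≈ 0.143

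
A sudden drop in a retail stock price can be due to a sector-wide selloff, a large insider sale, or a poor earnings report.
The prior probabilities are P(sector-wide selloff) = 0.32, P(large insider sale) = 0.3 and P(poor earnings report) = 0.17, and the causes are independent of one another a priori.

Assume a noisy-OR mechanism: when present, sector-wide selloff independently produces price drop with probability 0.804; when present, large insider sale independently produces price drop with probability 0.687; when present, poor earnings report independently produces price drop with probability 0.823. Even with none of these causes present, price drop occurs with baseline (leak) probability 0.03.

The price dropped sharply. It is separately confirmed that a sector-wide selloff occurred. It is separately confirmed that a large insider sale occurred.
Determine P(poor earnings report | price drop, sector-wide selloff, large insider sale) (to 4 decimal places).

Under noisy-OR, P(price drop | causes) = 1 − (1−0.03)·∏(1−qᵢ) over the active causes.
P(price drop | sector-wide selloff, large insider sale) = 0.940492×0.83 + 0.989467×0.17 = 0.780608 + 0.168209 = 0.948817
Of this, 0.168209 comes from 0.989467×0.17 (the poor earnings report=true cases).
P(poor earnings report | price drop, sector-wide selloff, large insider sale) = 0.168209 / 0.948817 ≈ 0.1773

P(poor earnings report | price drop, sector-wide selloff, large insider sale) ≈ 0.1773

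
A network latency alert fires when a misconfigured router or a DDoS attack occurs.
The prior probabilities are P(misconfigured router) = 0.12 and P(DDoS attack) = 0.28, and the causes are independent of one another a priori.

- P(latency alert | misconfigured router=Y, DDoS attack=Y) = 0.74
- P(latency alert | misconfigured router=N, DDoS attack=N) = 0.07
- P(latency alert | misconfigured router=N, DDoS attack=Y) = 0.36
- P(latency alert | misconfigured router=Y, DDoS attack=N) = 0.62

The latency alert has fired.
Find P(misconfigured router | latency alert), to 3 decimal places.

P(misconfigured router | latency alert) ≈ 0.371

P(latency alert) = 0.07×0.88×0.72 + 0.36×0.88×0.28 + 0.62×0.12×0.72 + 0.74×0.12×0.28 = 0.044352 + 0.088704 + 0.053568 + 0.024864 = 0.211488
Of this, 0.078432 comes from 0.053568 + 0.024864 (the misconfigured router=true cases).
So P(misconfigured router | latency alert) = 0.078432/0.211488 ≈ 0.371.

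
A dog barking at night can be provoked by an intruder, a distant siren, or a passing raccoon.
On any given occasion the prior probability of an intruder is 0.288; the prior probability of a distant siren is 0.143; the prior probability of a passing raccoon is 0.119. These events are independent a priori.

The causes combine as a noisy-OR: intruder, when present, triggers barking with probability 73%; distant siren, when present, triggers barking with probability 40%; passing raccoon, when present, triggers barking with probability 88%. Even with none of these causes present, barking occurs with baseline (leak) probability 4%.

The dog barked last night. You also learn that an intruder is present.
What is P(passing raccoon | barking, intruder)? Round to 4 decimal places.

P(passing raccoon | barking, intruder) ≈ 0.1479

Under noisy-OR, P(barking | causes) = 1 − (1−0.04)·∏(1−qᵢ) over the active causes.
Weight on passing raccoon=true, given the evidence: 0.098811 + 0.016699 = 0.115510
Normalizer over all consistent configurations: 0.7408×0.857×0.881 + 0.968896×0.857×0.119 + 0.84448×0.143×0.881 + 0.981338×0.143×0.119 = 0.781217
P(passing raccoon | barking, intruder) = 0.115510/0.781217 ≈ 0.1479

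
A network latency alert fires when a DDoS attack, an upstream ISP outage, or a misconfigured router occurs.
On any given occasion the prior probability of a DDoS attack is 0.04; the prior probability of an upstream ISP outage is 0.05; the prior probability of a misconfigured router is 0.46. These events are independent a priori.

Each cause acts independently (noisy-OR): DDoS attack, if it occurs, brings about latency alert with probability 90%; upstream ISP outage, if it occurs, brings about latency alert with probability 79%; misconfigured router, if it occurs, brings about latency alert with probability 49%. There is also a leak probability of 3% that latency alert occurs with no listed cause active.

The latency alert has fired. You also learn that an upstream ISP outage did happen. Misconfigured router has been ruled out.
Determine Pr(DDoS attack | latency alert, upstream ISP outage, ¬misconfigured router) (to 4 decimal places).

Under noisy-OR, P(latency alert | causes) = 1 − (1−0.03)·∏(1−qᵢ) over the active causes.
By total probability over both values of DDoS attack:
  P(latency alert | upstream ISP outage, ¬misconfigured router) = 0.7963*0.96 + 0.97963*0.04
        = 0.764448 + 0.039185 = 0.803633
The terms with DDoS attack present sum to 0.039185, so
  P(DDoS attack | latency alert, upstream ISP outage, ¬misconfigured router) = 0.039185 / 0.803633 ≈ 0.0488

Pr(DDoS attack | latency alert, upstream ISP outage, ¬misconfigured router) ≈ 0.0488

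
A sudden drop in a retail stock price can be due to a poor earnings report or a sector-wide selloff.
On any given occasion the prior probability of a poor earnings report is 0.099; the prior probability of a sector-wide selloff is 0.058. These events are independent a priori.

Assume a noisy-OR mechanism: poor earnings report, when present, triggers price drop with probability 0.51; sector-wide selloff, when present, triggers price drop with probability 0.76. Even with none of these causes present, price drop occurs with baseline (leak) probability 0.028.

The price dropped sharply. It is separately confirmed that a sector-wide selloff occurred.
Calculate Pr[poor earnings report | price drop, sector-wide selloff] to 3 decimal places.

Pr[poor earnings report | price drop, sector-wide selloff] ≈ 0.113

Under noisy-OR, P(price drop | causes) = 1 − (1−0.028)·∏(1−qᵢ) over the active causes.
Numerator (weight on configurations with poor earnings report): 0.885693·0.099 = 0.087684
Denominator P(price drop | sector-wide selloff): 0.76672·0.901 + 0.885693·0.099 = 0.778499
Posterior = 0.087684 / 0.778499 ≈ 0.113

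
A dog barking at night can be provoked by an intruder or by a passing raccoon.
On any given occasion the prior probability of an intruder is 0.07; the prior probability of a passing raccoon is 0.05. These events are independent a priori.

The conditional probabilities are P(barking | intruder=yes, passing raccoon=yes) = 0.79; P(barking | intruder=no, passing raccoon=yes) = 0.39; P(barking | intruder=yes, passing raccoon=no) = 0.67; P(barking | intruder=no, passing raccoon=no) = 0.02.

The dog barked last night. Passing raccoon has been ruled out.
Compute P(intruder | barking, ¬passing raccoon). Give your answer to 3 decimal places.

P(intruder | barking, ¬passing raccoon) ≈ 0.716

P(barking | ¬passing raccoon) = 0.02×0.93 + 0.67×0.07 = 0.018600 + 0.046900 = 0.065500
Restricting to configurations with intruder present: 0.67×0.07 = 0.046900.
P(intruder | barking, ¬passing raccoon) = 0.046900 / 0.065500 ≈ 0.716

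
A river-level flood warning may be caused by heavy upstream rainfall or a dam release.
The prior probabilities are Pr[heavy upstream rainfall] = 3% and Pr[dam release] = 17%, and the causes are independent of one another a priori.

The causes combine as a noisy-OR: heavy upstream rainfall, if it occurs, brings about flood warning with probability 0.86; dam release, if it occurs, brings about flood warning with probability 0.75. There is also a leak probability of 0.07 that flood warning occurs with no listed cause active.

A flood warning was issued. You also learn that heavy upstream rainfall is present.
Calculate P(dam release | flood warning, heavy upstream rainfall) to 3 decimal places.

Under noisy-OR, P(flood warning | causes) = 1 − (1−0.07)·∏(1−qᵢ) over the active causes.
P(flood warning | heavy upstream rainfall) = 0.8698×0.83 + 0.96745×0.17 = 0.721934 + 0.164467 = 0.886401
Restricting to configurations with dam release present: 0.96745×0.17 = 0.164467.
So P(dam release | flood warning, heavy upstream rainfall) = 0.164467/0.886401 ≈ 0.186.

P(dam release | flood warning, heavy upstream rainfall) ≈ 0.186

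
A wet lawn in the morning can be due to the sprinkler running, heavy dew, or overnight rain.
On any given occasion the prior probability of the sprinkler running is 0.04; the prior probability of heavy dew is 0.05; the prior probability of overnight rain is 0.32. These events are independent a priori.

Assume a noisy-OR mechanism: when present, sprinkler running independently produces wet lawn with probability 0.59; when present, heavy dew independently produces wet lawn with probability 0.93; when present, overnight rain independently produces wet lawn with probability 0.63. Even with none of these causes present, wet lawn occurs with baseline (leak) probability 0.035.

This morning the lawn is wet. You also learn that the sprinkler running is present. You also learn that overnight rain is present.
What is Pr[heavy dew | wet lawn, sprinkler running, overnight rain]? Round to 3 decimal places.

Under noisy-OR, P(wet lawn | causes) = 1 − (1−0.035)·∏(1−qᵢ) over the active causes.
For the numerator, keep only heavy dew=true terms: 0.989753×0.05 = 0.049488
Denominator P(wet lawn | sprinkler running, overnight rain): 0.85361×0.95 + 0.989753×0.05 = 0.860417
P(heavy dew | wet lawn, sprinkler running, overnight rain) = 0.049488/0.860417 ≈ 0.058

Pr[heavy dew | wet lawn, sprinkler running, overnight rain] ≈ 0.058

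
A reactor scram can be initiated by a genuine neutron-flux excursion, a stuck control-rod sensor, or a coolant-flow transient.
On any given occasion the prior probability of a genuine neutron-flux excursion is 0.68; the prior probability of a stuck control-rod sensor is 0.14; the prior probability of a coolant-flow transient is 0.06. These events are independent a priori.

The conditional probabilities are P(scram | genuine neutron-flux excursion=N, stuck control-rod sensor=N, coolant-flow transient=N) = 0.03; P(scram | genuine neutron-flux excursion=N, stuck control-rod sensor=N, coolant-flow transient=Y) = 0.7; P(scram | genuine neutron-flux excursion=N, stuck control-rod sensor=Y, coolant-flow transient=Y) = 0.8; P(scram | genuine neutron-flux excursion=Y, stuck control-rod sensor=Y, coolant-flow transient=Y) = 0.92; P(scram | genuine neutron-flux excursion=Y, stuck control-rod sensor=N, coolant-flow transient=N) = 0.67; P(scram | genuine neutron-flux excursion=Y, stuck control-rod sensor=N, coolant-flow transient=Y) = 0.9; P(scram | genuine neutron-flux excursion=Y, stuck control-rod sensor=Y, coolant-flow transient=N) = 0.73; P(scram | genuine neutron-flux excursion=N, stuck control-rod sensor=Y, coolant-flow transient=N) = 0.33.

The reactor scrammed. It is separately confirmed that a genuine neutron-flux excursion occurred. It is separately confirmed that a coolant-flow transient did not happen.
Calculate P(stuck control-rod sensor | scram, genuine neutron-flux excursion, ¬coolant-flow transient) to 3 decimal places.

P(scram | genuine neutron-flux excursion, ¬coolant-flow transient) = 0.67·0.86 + 0.73·0.14 = 0.576200 + 0.102200 = 0.678400
Restricting to configurations with stuck control-rod sensor present: 0.73·0.14 = 0.102200.
So P(stuck control-rod sensor | scram, genuine neutron-flux excursion, ¬coolant-flow transient) = 0.102200/0.678400 ≈ 0.151.

P(stuck control-rod sensor | scram, genuine neutron-flux excursion, ¬coolant-flow transient) ≈ 0.151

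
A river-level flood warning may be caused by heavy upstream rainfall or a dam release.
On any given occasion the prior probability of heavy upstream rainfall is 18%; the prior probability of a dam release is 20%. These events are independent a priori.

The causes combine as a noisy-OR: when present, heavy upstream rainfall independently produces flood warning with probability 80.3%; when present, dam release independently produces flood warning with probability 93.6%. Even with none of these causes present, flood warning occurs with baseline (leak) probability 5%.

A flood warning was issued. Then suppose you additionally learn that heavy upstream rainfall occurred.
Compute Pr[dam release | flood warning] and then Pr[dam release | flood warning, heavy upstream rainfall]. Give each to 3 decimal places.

Under noisy-OR, P(flood warning | causes) = 1 − (1−0.05)·∏(1−qᵢ) over the active causes.
Sum P(flood warning|·) weighted by the priors over the 4 (heavy upstream rainfall, dam release) configurations:
  P(flood warning) = 0.05×0.82×0.8 + 0.9392×0.82×0.2 + 0.81285×0.18×0.8 + 0.988022×0.18×0.2
        = 0.032800 + 0.154029 + 0.117050 + 0.035569 = 0.339448
Keeping only the dam release-present terms gives 0.189598, so
  P(dam release | flood warning) = 0.189598 / 0.339448 ≈ 0.559

Now condition on the additional information:
P(flood warning | heavy upstream rainfall) = 0.81285·0.8 + 0.988022·0.2 = 0.650280 + 0.197604 = 0.847884
Of this, 0.197604 comes from 0.988022·0.2 (the dam release=true cases).
So P(dam release | flood warning, heavy upstream rainfall) = 0.197604/0.847884 ≈ 0.233.
Conditioning on heavy upstream rainfall lowers the posterior on dam release: the classic explaining-away effect in a common-effect structure.

Pr[dam release | flood warning] ≈ 0.559; Pr[dam release | flood warning, heavy upstream rainfall] ≈ 0.233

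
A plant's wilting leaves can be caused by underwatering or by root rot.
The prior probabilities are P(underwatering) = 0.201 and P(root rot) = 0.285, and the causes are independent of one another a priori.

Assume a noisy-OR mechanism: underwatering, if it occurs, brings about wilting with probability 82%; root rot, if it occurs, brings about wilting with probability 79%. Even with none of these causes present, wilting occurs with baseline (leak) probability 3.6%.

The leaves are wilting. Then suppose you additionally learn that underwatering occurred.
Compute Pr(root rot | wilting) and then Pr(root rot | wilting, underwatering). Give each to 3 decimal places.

Under noisy-OR, P(wilting | causes) = 1 − (1−0.036)·∏(1−qᵢ) over the active causes.
Weight on root rot=true, given the evidence: 0.181616 + 0.055198 = 0.236814
Normalizer over all consistent configurations: 0.036*0.799*0.715 + 0.79756*0.799*0.285 + 0.82648*0.201*0.715 + 0.963561*0.201*0.285 = 0.376158
Posterior = 0.236814 / 0.376158 ≈ 0.630

Now also conditioning on underwatering=true:
Numerator (weight on configurations with root rot): 0.963561*0.285 = 0.274615
Normalizer over all consistent configurations: 0.82648*0.715 + 0.963561*0.285 = 0.865548
P(root rot | wilting, underwatering) = 0.274615/0.865548 ≈ 0.317
Conditioning on underwatering lowers the posterior on root rot: the classic explaining-away effect in a common-effect structure.

Pr(root rot | wilting) ≈ 0.630; Pr(root rot | wilting, underwatering) ≈ 0.317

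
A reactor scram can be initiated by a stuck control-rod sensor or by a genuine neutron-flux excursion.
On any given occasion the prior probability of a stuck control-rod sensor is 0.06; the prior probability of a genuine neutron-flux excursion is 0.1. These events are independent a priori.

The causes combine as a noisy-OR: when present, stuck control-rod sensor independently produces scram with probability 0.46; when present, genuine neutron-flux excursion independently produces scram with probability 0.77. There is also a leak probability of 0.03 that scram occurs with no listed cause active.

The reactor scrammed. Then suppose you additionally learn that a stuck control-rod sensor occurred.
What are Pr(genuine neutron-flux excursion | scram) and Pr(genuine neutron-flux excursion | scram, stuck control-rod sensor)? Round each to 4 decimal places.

Pr(genuine neutron-flux excursion | scram) ≈ 0.6051; Pr(genuine neutron-flux excursion | scram, stuck control-rod sensor) ≈ 0.1703

Under noisy-OR, P(scram | causes) = 1 − (1−0.03)·∏(1−qᵢ) over the active causes.
P(scram) = 0.03*0.94*0.9 + 0.7769*0.94*0.1 + 0.4762*0.06*0.9 + 0.879526*0.06*0.1 = 0.025380 + 0.073029 + 0.025715 + 0.005277 = 0.129401
The genuine neutron-flux excursion-present share is 0.073029 + 0.005277 = 0.078306.
Hence the posterior is 0.078306/0.129401 ≈ 0.6051.

Now also conditioning on stuck control-rod sensor=true:
For the numerator, keep only genuine neutron-flux excursion=true terms: 0.879526·0.1 = 0.087953
Denominator P(scram | stuck control-rod sensor): 0.4762·0.9 + 0.879526·0.1 = 0.516533
P(genuine neutron-flux excursion | scram, stuck control-rod sensor) = 0.087953/0.516533 ≈ 0.1703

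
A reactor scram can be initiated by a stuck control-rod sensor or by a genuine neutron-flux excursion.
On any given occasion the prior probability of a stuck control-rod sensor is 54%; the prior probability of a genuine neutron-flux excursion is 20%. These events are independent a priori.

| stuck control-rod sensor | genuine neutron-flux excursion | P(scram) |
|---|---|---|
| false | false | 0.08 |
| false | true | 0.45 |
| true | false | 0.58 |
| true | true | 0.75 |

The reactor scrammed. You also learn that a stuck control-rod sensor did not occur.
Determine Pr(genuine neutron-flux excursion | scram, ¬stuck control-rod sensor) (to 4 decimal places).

For the numerator, keep only genuine neutron-flux excursion=true terms: 0.45·0.2 = 0.090000
The normalizing constant is 0.08·0.8 + 0.45·0.2 = 0.154000
P(genuine neutron-flux excursion | scram, ¬stuck control-rod sensor) = 0.090000/0.154000 ≈ 0.5844

Pr(genuine neutron-flux excursion | scram, ¬stuck control-rod sensor) ≈ 0.5844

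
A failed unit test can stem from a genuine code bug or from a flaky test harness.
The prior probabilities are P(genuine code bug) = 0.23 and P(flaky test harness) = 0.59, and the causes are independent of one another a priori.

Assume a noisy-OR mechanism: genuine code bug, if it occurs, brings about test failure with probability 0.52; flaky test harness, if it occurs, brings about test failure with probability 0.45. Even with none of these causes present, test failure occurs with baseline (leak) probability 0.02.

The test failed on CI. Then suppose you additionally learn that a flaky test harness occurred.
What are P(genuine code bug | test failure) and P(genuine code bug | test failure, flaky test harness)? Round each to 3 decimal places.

Under noisy-OR, P(test failure | causes) = 1 − (1−0.02)·∏(1−qᵢ) over the active causes.
P(test failure) = 0.02·0.77·0.41 + 0.461·0.77·0.59 + 0.5296·0.23·0.41 + 0.74128·0.23·0.59 = 0.006314 + 0.209432 + 0.049941 + 0.100592 = 0.366279
Of this, 0.150533 comes from 0.049941 + 0.100592 (the genuine code bug=true cases).
P(genuine code bug | test failure) = 0.150533 / 0.366279 ≈ 0.411

With the extra evidence:
Enumerate both values of genuine code bug and weight by the priors:
  P(test failure | flaky test harness) = 0.461*0.77 + 0.74128*0.23
        = 0.354970 + 0.170494 = 0.525464
The terms with genuine code bug present sum to 0.170494, so
  P(genuine code bug | test failure, flaky test harness) = 0.170494 / 0.525464 ≈ 0.324
— flaky test harness explains away the evidence for genuine code bug.

P(genuine code bug | test failure) ≈ 0.411; P(genuine code bug | test failure, flaky test harness) ≈ 0.324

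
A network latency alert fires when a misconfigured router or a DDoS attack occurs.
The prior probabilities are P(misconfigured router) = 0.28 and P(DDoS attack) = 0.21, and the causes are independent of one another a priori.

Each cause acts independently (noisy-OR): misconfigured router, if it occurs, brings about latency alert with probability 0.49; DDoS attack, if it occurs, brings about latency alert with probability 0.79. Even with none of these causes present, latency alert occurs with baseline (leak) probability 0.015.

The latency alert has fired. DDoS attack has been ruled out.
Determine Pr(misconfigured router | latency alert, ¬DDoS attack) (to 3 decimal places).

Under noisy-OR, P(latency alert | causes) = 1 − (1−0.015)·∏(1−qᵢ) over the active causes.
Enumerate both values of misconfigured router and weight by the priors:
  P(latency alert | ¬DDoS attack) = 0.015*0.72 + 0.49765*0.28
        = 0.010800 + 0.139342 = 0.150142
Keeping only the misconfigured router-present terms gives 0.139342, so
  P(misconfigured router | latency alert, ¬DDoS attack) = 0.139342 / 0.150142 ≈ 0.928

Pr(misconfigured router | latency alert, ¬DDoS attack) ≈ 0.928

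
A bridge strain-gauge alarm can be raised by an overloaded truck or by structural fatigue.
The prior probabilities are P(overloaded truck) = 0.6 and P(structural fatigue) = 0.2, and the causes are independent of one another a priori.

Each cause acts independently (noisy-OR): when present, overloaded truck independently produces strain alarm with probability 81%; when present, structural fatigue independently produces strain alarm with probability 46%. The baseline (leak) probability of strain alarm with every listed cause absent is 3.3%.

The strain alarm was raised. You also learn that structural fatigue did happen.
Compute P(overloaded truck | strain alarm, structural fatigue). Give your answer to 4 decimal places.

P(overloaded truck | strain alarm, structural fatigue) ≈ 0.7388

Under noisy-OR, P(strain alarm | causes) = 1 − (1−0.033)·∏(1−qᵢ) over the active causes.
Enumerate both values of overloaded truck and weight by the priors:
  P(strain alarm | structural fatigue) = 0.47782·0.4 + 0.900786·0.6
        = 0.191128 + 0.540472 = 0.731600
Configurations with overloaded truck contribute 0.540472, so
  P(overloaded truck | strain alarm, structural fatigue) = 0.540472 / 0.731600 ≈ 0.7388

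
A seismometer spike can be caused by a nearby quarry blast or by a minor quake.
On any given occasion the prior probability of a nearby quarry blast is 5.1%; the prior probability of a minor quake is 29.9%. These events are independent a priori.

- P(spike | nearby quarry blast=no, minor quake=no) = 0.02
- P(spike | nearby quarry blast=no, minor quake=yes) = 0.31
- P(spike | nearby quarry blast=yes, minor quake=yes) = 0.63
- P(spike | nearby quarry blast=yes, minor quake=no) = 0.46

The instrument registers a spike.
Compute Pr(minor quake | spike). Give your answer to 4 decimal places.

Pr(minor quake | spike) ≈ 0.7663

Sum P(spike|·) weighted by the priors over the 4 (nearby quarry blast, minor quake) configurations:
  P(spike) = 0.02·0.949·0.701 + 0.31·0.949·0.299 + 0.46·0.051·0.701 + 0.63·0.051·0.299
        = 0.013305 + 0.087963 + 0.016445 + 0.009607 = 0.127320
The terms with minor quake present sum to 0.097570, so
  P(minor quake | spike) = 0.097570 / 0.127320 ≈ 0.7663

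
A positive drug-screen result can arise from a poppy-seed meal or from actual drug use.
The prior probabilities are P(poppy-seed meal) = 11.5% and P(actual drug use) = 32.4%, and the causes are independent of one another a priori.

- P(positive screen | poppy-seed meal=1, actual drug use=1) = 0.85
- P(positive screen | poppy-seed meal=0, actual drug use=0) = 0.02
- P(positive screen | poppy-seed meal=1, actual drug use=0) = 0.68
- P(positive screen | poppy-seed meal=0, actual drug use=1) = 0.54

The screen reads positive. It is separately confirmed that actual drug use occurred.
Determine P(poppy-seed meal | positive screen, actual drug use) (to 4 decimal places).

P(positive screen | actual drug use) = 0.54*0.885 + 0.85*0.115 = 0.477900 + 0.097750 = 0.575650
The poppy-seed meal-present share is 0.85*0.115 = 0.097750.
Hence the posterior is 0.097750/0.575650 ≈ 0.1698.

P(poppy-seed meal | positive screen, actual drug use) ≈ 0.1698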